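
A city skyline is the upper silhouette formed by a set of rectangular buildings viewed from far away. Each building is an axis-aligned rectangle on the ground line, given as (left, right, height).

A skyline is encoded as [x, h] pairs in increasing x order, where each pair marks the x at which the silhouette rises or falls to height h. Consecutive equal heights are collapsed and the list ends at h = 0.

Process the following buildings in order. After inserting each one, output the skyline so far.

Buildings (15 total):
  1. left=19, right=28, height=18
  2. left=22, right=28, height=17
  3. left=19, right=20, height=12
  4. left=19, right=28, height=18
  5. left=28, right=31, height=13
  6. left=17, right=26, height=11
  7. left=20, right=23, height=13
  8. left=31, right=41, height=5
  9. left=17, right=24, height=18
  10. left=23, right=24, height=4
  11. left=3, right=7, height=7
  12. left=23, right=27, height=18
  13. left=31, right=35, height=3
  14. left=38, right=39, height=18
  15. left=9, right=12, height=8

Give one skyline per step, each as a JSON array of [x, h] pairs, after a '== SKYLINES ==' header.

== SKYLINES ==
[[19,18],[28,0]]
[[19,18],[28,0]]
[[19,18],[28,0]]
[[19,18],[28,0]]
[[19,18],[28,13],[31,0]]
[[17,11],[19,18],[28,13],[31,0]]
[[17,11],[19,18],[28,13],[31,0]]
[[17,11],[19,18],[28,13],[31,5],[41,0]]
[[17,18],[28,13],[31,5],[41,0]]
[[17,18],[28,13],[31,5],[41,0]]
[[3,7],[7,0],[17,18],[28,13],[31,5],[41,0]]
[[3,7],[7,0],[17,18],[28,13],[31,5],[41,0]]
[[3,7],[7,0],[17,18],[28,13],[31,5],[41,0]]
[[3,7],[7,0],[17,18],[28,13],[31,5],[38,18],[39,5],[41,0]]
[[3,7],[7,0],[9,8],[12,0],[17,18],[28,13],[31,5],[38,18],[39,5],[41,0]]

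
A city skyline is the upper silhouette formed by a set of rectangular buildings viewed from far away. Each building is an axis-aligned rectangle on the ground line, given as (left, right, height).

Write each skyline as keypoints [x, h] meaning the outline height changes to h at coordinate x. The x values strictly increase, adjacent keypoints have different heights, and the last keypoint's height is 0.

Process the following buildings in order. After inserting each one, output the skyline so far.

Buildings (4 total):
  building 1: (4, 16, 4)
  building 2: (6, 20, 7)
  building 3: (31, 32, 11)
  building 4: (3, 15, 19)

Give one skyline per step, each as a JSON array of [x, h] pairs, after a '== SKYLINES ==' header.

== SKYLINES ==
[[4,4],[16,0]]
[[4,4],[6,7],[20,0]]
[[4,4],[6,7],[20,0],[31,11],[32,0]]
[[3,19],[15,7],[20,0],[31,11],[32,0]]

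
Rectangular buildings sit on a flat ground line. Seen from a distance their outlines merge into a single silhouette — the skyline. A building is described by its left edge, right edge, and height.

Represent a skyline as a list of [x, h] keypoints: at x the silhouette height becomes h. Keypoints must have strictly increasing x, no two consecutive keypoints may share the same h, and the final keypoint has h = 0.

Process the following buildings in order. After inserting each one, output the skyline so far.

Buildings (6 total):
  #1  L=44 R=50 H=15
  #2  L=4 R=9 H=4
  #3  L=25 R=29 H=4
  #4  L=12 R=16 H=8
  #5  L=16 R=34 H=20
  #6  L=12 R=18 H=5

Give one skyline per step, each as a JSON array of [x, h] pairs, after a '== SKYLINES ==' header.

== SKYLINES ==
[[44,15],[50,0]]
[[4,4],[9,0],[44,15],[50,0]]
[[4,4],[9,0],[25,4],[29,0],[44,15],[50,0]]
[[4,4],[9,0],[12,8],[16,0],[25,4],[29,0],[44,15],[50,0]]
[[4,4],[9,0],[12,8],[16,20],[34,0],[44,15],[50,0]]
[[4,4],[9,0],[12,8],[16,20],[34,0],[44,15],[50,0]]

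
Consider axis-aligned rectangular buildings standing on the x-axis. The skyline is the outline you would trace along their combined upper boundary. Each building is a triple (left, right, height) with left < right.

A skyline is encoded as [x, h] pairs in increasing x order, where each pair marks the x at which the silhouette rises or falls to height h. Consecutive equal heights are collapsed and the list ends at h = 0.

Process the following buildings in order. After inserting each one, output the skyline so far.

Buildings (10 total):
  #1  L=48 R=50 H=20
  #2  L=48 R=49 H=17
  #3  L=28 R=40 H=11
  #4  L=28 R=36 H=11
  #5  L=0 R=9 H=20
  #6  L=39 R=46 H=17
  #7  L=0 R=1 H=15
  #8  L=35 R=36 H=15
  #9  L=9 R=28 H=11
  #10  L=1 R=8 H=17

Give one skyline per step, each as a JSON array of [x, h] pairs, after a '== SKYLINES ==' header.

== SKYLINES ==
[[48,20],[50,0]]
[[48,20],[50,0]]
[[28,11],[40,0],[48,20],[50,0]]
[[28,11],[40,0],[48,20],[50,0]]
[[0,20],[9,0],[28,11],[40,0],[48,20],[50,0]]
[[0,20],[9,0],[28,11],[39,17],[46,0],[48,20],[50,0]]
[[0,20],[9,0],[28,11],[39,17],[46,0],[48,20],[50,0]]
[[0,20],[9,0],[28,11],[35,15],[36,11],[39,17],[46,0],[48,20],[50,0]]
[[0,20],[9,11],[35,15],[36,11],[39,17],[46,0],[48,20],[50,0]]
[[0,20],[9,11],[35,15],[36,11],[39,17],[46,0],[48,20],[50,0]]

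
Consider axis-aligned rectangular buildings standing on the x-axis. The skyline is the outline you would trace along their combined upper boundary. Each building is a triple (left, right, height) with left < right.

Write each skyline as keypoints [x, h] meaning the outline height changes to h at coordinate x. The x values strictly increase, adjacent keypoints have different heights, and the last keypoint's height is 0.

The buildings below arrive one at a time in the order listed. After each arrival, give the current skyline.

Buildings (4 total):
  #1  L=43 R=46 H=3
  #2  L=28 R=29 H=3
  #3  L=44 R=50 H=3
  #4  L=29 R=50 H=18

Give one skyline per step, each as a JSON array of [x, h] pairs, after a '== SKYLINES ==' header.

== SKYLINES ==
[[43,3],[46,0]]
[[28,3],[29,0],[43,3],[46,0]]
[[28,3],[29,0],[43,3],[50,0]]
[[28,3],[29,18],[50,0]]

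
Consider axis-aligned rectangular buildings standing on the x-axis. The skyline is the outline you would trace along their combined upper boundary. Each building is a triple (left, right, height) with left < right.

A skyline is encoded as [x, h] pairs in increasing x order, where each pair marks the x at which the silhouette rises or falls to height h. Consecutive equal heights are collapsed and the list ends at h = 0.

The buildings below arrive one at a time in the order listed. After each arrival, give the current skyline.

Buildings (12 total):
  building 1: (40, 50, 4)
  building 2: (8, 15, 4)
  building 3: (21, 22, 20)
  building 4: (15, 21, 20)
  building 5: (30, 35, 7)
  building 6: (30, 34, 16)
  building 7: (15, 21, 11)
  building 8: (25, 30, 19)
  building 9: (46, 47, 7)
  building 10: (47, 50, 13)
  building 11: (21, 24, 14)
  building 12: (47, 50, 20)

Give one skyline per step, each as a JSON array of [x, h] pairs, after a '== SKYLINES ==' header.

== SKYLINES ==
[[40,4],[50,0]]
[[8,4],[15,0],[40,4],[50,0]]
[[8,4],[15,0],[21,20],[22,0],[40,4],[50,0]]
[[8,4],[15,20],[22,0],[40,4],[50,0]]
[[8,4],[15,20],[22,0],[30,7],[35,0],[40,4],[50,0]]
[[8,4],[15,20],[22,0],[30,16],[34,7],[35,0],[40,4],[50,0]]
[[8,4],[15,20],[22,0],[30,16],[34,7],[35,0],[40,4],[50,0]]
[[8,4],[15,20],[22,0],[25,19],[30,16],[34,7],[35,0],[40,4],[50,0]]
[[8,4],[15,20],[22,0],[25,19],[30,16],[34,7],[35,0],[40,4],[46,7],[47,4],[50,0]]
[[8,4],[15,20],[22,0],[25,19],[30,16],[34,7],[35,0],[40,4],[46,7],[47,13],[50,0]]
[[8,4],[15,20],[22,14],[24,0],[25,19],[30,16],[34,7],[35,0],[40,4],[46,7],[47,13],[50,0]]
[[8,4],[15,20],[22,14],[24,0],[25,19],[30,16],[34,7],[35,0],[40,4],[46,7],[47,20],[50,0]]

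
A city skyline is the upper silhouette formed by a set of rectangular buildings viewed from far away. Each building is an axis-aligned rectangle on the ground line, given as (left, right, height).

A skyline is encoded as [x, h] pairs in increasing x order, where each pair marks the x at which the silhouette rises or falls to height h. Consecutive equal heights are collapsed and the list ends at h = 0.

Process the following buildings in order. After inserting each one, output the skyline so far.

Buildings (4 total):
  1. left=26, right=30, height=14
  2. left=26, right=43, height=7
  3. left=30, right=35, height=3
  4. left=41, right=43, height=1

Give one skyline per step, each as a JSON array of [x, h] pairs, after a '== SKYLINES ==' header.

== SKYLINES ==
[[26,14],[30,0]]
[[26,14],[30,7],[43,0]]
[[26,14],[30,7],[43,0]]
[[26,14],[30,7],[43,0]]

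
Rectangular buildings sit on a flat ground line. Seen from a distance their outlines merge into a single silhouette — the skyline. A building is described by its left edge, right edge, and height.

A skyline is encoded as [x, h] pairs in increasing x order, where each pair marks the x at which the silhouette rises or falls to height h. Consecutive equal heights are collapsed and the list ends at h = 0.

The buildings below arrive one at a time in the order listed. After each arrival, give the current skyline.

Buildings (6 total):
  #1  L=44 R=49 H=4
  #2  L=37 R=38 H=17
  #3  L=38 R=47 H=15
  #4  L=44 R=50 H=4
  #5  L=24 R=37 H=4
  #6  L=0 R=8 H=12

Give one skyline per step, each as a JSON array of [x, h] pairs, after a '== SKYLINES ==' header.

== SKYLINES ==
[[44,4],[49,0]]
[[37,17],[38,0],[44,4],[49,0]]
[[37,17],[38,15],[47,4],[49,0]]
[[37,17],[38,15],[47,4],[50,0]]
[[24,4],[37,17],[38,15],[47,4],[50,0]]
[[0,12],[8,0],[24,4],[37,17],[38,15],[47,4],[50,0]]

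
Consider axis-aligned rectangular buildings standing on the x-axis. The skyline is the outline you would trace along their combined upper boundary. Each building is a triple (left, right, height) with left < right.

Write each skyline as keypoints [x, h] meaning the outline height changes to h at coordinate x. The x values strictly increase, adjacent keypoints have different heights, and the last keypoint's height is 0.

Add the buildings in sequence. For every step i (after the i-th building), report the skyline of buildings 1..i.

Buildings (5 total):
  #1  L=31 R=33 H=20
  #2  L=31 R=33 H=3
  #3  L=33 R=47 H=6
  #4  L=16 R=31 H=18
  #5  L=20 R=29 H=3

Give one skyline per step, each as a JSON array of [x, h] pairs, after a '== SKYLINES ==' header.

== SKYLINES ==
[[31,20],[33,0]]
[[31,20],[33,0]]
[[31,20],[33,6],[47,0]]
[[16,18],[31,20],[33,6],[47,0]]
[[16,18],[31,20],[33,6],[47,0]]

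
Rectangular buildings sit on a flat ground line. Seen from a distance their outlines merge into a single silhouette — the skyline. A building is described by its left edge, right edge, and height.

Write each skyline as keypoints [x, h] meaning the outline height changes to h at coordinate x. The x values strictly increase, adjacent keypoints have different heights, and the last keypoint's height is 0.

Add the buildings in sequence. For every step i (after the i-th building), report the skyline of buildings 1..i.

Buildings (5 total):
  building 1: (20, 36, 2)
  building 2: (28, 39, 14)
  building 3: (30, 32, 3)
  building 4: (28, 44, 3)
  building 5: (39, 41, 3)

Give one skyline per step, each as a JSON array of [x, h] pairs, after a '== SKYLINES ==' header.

== SKYLINES ==
[[20,2],[36,0]]
[[20,2],[28,14],[39,0]]
[[20,2],[28,14],[39,0]]
[[20,2],[28,14],[39,3],[44,0]]
[[20,2],[28,14],[39,3],[44,0]]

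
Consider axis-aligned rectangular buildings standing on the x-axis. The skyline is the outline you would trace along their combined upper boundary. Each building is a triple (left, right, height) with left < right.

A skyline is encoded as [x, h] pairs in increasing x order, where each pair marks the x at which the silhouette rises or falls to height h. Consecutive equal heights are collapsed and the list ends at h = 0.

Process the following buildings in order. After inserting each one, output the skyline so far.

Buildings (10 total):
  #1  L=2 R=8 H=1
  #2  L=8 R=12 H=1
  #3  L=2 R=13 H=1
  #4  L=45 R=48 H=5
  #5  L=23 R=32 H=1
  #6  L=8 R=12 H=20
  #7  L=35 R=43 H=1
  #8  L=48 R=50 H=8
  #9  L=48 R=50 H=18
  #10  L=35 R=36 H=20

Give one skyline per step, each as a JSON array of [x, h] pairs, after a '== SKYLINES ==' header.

== SKYLINES ==
[[2,1],[8,0]]
[[2,1],[12,0]]
[[2,1],[13,0]]
[[2,1],[13,0],[45,5],[48,0]]
[[2,1],[13,0],[23,1],[32,0],[45,5],[48,0]]
[[2,1],[8,20],[12,1],[13,0],[23,1],[32,0],[45,5],[48,0]]
[[2,1],[8,20],[12,1],[13,0],[23,1],[32,0],[35,1],[43,0],[45,5],[48,0]]
[[2,1],[8,20],[12,1],[13,0],[23,1],[32,0],[35,1],[43,0],[45,5],[48,8],[50,0]]
[[2,1],[8,20],[12,1],[13,0],[23,1],[32,0],[35,1],[43,0],[45,5],[48,18],[50,0]]
[[2,1],[8,20],[12,1],[13,0],[23,1],[32,0],[35,20],[36,1],[43,0],[45,5],[48,18],[50,0]]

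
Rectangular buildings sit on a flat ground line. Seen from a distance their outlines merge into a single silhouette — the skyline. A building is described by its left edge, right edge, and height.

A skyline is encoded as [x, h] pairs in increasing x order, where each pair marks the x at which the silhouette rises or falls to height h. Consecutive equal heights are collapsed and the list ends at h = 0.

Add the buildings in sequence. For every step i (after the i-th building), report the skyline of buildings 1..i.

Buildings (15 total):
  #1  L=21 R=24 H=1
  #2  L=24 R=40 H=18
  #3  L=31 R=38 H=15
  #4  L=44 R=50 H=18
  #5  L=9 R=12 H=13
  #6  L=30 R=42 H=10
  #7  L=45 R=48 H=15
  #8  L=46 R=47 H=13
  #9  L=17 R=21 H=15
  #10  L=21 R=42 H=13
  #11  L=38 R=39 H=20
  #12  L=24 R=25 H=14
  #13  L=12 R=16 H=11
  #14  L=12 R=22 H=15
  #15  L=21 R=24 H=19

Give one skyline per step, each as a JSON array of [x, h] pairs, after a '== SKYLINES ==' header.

== SKYLINES ==
[[21,1],[24,0]]
[[21,1],[24,18],[40,0]]
[[21,1],[24,18],[40,0]]
[[21,1],[24,18],[40,0],[44,18],[50,0]]
[[9,13],[12,0],[21,1],[24,18],[40,0],[44,18],[50,0]]
[[9,13],[12,0],[21,1],[24,18],[40,10],[42,0],[44,18],[50,0]]
[[9,13],[12,0],[21,1],[24,18],[40,10],[42,0],[44,18],[50,0]]
[[9,13],[12,0],[21,1],[24,18],[40,10],[42,0],[44,18],[50,0]]
[[9,13],[12,0],[17,15],[21,1],[24,18],[40,10],[42,0],[44,18],[50,0]]
[[9,13],[12,0],[17,15],[21,13],[24,18],[40,13],[42,0],[44,18],[50,0]]
[[9,13],[12,0],[17,15],[21,13],[24,18],[38,20],[39,18],[40,13],[42,0],[44,18],[50,0]]
[[9,13],[12,0],[17,15],[21,13],[24,18],[38,20],[39,18],[40,13],[42,0],[44,18],[50,0]]
[[9,13],[12,11],[16,0],[17,15],[21,13],[24,18],[38,20],[39,18],[40,13],[42,0],[44,18],[50,0]]
[[9,13],[12,15],[22,13],[24,18],[38,20],[39,18],[40,13],[42,0],[44,18],[50,0]]
[[9,13],[12,15],[21,19],[24,18],[38,20],[39,18],[40,13],[42,0],[44,18],[50,0]]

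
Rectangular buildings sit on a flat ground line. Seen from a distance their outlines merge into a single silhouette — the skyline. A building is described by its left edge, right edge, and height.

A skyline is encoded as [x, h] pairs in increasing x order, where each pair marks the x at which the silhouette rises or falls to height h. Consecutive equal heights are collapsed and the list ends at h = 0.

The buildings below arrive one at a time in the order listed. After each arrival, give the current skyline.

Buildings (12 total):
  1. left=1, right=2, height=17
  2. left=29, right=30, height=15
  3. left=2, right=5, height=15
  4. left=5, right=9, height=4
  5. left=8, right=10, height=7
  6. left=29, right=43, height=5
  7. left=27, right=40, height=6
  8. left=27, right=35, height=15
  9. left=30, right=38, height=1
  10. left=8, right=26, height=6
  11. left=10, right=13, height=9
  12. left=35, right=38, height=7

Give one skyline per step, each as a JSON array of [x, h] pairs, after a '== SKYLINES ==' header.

== SKYLINES ==
[[1,17],[2,0]]
[[1,17],[2,0],[29,15],[30,0]]
[[1,17],[2,15],[5,0],[29,15],[30,0]]
[[1,17],[2,15],[5,4],[9,0],[29,15],[30,0]]
[[1,17],[2,15],[5,4],[8,7],[10,0],[29,15],[30,0]]
[[1,17],[2,15],[5,4],[8,7],[10,0],[29,15],[30,5],[43,0]]
[[1,17],[2,15],[5,4],[8,7],[10,0],[27,6],[29,15],[30,6],[40,5],[43,0]]
[[1,17],[2,15],[5,4],[8,7],[10,0],[27,15],[35,6],[40,5],[43,0]]
[[1,17],[2,15],[5,4],[8,7],[10,0],[27,15],[35,6],[40,5],[43,0]]
[[1,17],[2,15],[5,4],[8,7],[10,6],[26,0],[27,15],[35,6],[40,5],[43,0]]
[[1,17],[2,15],[5,4],[8,7],[10,9],[13,6],[26,0],[27,15],[35,6],[40,5],[43,0]]
[[1,17],[2,15],[5,4],[8,7],[10,9],[13,6],[26,0],[27,15],[35,7],[38,6],[40,5],[43,0]]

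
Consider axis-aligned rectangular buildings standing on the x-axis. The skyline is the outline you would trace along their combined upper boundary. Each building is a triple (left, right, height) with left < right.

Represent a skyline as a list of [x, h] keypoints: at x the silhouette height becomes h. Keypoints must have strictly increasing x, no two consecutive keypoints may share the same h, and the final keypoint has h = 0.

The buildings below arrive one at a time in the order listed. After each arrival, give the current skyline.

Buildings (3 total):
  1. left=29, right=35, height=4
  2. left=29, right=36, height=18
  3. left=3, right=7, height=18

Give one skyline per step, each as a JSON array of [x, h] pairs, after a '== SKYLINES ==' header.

== SKYLINES ==
[[29,4],[35,0]]
[[29,18],[36,0]]
[[3,18],[7,0],[29,18],[36,0]]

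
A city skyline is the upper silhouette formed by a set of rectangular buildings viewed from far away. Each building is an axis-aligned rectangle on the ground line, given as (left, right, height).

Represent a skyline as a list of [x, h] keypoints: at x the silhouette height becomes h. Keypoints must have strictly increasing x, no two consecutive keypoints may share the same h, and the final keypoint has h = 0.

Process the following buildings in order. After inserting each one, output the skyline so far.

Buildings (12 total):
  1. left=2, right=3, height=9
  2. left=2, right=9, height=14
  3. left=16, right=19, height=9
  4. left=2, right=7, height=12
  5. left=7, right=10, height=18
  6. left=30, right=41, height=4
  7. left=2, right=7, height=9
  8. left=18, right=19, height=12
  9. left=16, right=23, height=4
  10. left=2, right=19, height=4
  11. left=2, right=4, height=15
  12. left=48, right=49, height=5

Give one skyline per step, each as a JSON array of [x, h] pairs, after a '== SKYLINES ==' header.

== SKYLINES ==
[[2,9],[3,0]]
[[2,14],[9,0]]
[[2,14],[9,0],[16,9],[19,0]]
[[2,14],[9,0],[16,9],[19,0]]
[[2,14],[7,18],[10,0],[16,9],[19,0]]
[[2,14],[7,18],[10,0],[16,9],[19,0],[30,4],[41,0]]
[[2,14],[7,18],[10,0],[16,9],[19,0],[30,4],[41,0]]
[[2,14],[7,18],[10,0],[16,9],[18,12],[19,0],[30,4],[41,0]]
[[2,14],[7,18],[10,0],[16,9],[18,12],[19,4],[23,0],[30,4],[41,0]]
[[2,14],[7,18],[10,4],[16,9],[18,12],[19,4],[23,0],[30,4],[41,0]]
[[2,15],[4,14],[7,18],[10,4],[16,9],[18,12],[19,4],[23,0],[30,4],[41,0]]
[[2,15],[4,14],[7,18],[10,4],[16,9],[18,12],[19,4],[23,0],[30,4],[41,0],[48,5],[49,0]]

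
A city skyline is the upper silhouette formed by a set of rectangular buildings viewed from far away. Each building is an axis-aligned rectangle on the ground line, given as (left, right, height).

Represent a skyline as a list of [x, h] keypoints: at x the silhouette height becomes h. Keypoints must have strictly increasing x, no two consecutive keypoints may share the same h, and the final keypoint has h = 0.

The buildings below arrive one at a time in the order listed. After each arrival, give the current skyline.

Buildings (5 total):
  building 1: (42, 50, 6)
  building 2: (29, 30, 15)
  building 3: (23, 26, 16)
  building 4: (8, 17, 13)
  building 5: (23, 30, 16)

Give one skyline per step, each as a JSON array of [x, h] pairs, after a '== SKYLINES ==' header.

== SKYLINES ==
[[42,6],[50,0]]
[[29,15],[30,0],[42,6],[50,0]]
[[23,16],[26,0],[29,15],[30,0],[42,6],[50,0]]
[[8,13],[17,0],[23,16],[26,0],[29,15],[30,0],[42,6],[50,0]]
[[8,13],[17,0],[23,16],[30,0],[42,6],[50,0]]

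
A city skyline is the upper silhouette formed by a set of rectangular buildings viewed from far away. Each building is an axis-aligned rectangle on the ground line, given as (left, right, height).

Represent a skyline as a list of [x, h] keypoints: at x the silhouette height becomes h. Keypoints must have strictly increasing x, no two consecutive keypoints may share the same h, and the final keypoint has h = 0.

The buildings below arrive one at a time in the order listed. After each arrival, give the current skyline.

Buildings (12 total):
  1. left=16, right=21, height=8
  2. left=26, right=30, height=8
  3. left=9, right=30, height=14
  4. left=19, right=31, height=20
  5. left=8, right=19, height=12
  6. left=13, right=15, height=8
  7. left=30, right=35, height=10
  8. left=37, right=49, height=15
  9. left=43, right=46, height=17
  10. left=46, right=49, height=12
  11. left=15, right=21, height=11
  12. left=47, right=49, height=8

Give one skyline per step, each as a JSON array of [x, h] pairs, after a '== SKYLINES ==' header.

== SKYLINES ==
[[16,8],[21,0]]
[[16,8],[21,0],[26,8],[30,0]]
[[9,14],[30,0]]
[[9,14],[19,20],[31,0]]
[[8,12],[9,14],[19,20],[31,0]]
[[8,12],[9,14],[19,20],[31,0]]
[[8,12],[9,14],[19,20],[31,10],[35,0]]
[[8,12],[9,14],[19,20],[31,10],[35,0],[37,15],[49,0]]
[[8,12],[9,14],[19,20],[31,10],[35,0],[37,15],[43,17],[46,15],[49,0]]
[[8,12],[9,14],[19,20],[31,10],[35,0],[37,15],[43,17],[46,15],[49,0]]
[[8,12],[9,14],[19,20],[31,10],[35,0],[37,15],[43,17],[46,15],[49,0]]
[[8,12],[9,14],[19,20],[31,10],[35,0],[37,15],[43,17],[46,15],[49,0]]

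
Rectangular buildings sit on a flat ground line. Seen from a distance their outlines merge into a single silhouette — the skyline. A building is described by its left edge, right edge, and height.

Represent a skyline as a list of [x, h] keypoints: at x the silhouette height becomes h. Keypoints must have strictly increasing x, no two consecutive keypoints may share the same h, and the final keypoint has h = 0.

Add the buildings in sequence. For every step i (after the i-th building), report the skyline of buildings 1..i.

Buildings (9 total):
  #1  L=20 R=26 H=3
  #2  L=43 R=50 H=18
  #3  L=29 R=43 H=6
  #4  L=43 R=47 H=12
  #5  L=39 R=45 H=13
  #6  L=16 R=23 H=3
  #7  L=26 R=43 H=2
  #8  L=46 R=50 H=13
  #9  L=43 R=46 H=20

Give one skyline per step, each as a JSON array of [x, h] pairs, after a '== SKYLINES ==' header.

== SKYLINES ==
[[20,3],[26,0]]
[[20,3],[26,0],[43,18],[50,0]]
[[20,3],[26,0],[29,6],[43,18],[50,0]]
[[20,3],[26,0],[29,6],[43,18],[50,0]]
[[20,3],[26,0],[29,6],[39,13],[43,18],[50,0]]
[[16,3],[26,0],[29,6],[39,13],[43,18],[50,0]]
[[16,3],[26,2],[29,6],[39,13],[43,18],[50,0]]
[[16,3],[26,2],[29,6],[39,13],[43,18],[50,0]]
[[16,3],[26,2],[29,6],[39,13],[43,20],[46,18],[50,0]]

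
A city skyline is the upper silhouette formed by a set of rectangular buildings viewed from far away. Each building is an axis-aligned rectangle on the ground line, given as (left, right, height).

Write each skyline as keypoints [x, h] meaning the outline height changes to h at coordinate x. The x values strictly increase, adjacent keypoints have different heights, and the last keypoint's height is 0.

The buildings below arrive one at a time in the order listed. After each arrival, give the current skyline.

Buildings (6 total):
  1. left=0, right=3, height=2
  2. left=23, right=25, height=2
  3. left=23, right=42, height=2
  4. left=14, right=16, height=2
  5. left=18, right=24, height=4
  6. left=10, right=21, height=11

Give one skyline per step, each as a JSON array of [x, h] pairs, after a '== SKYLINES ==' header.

== SKYLINES ==
[[0,2],[3,0]]
[[0,2],[3,0],[23,2],[25,0]]
[[0,2],[3,0],[23,2],[42,0]]
[[0,2],[3,0],[14,2],[16,0],[23,2],[42,0]]
[[0,2],[3,0],[14,2],[16,0],[18,4],[24,2],[42,0]]
[[0,2],[3,0],[10,11],[21,4],[24,2],[42,0]]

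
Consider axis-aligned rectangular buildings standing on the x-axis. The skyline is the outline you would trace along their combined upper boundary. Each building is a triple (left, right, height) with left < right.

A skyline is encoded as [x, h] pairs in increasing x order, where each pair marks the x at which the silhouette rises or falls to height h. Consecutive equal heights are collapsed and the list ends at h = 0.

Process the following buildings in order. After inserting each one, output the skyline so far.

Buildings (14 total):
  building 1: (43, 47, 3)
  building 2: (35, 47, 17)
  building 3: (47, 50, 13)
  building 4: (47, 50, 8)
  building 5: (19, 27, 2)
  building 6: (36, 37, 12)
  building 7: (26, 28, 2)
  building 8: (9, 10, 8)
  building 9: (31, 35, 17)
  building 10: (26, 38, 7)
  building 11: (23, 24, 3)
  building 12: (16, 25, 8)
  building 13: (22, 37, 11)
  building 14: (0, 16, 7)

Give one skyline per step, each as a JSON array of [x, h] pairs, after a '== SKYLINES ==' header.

== SKYLINES ==
[[43,3],[47,0]]
[[35,17],[47,0]]
[[35,17],[47,13],[50,0]]
[[35,17],[47,13],[50,0]]
[[19,2],[27,0],[35,17],[47,13],[50,0]]
[[19,2],[27,0],[35,17],[47,13],[50,0]]
[[19,2],[28,0],[35,17],[47,13],[50,0]]
[[9,8],[10,0],[19,2],[28,0],[35,17],[47,13],[50,0]]
[[9,8],[10,0],[19,2],[28,0],[31,17],[47,13],[50,0]]
[[9,8],[10,0],[19,2],[26,7],[31,17],[47,13],[50,0]]
[[9,8],[10,0],[19,2],[23,3],[24,2],[26,7],[31,17],[47,13],[50,0]]
[[9,8],[10,0],[16,8],[25,2],[26,7],[31,17],[47,13],[50,0]]
[[9,8],[10,0],[16,8],[22,11],[31,17],[47,13],[50,0]]
[[0,7],[9,8],[10,7],[16,8],[22,11],[31,17],[47,13],[50,0]]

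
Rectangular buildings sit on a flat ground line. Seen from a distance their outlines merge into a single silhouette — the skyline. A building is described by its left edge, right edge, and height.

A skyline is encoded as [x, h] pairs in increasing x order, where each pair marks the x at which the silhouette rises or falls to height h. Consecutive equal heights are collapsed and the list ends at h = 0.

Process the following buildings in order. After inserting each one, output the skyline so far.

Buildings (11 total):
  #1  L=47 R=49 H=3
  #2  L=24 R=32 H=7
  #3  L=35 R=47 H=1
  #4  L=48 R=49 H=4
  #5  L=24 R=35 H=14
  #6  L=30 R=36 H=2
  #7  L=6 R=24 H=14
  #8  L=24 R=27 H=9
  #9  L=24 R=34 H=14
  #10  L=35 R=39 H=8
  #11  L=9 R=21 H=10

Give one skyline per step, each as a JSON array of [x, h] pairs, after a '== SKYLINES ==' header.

== SKYLINES ==
[[47,3],[49,0]]
[[24,7],[32,0],[47,3],[49,0]]
[[24,7],[32,0],[35,1],[47,3],[49,0]]
[[24,7],[32,0],[35,1],[47,3],[48,4],[49,0]]
[[24,14],[35,1],[47,3],[48,4],[49,0]]
[[24,14],[35,2],[36,1],[47,3],[48,4],[49,0]]
[[6,14],[35,2],[36,1],[47,3],[48,4],[49,0]]
[[6,14],[35,2],[36,1],[47,3],[48,4],[49,0]]
[[6,14],[35,2],[36,1],[47,3],[48,4],[49,0]]
[[6,14],[35,8],[39,1],[47,3],[48,4],[49,0]]
[[6,14],[35,8],[39,1],[47,3],[48,4],[49,0]]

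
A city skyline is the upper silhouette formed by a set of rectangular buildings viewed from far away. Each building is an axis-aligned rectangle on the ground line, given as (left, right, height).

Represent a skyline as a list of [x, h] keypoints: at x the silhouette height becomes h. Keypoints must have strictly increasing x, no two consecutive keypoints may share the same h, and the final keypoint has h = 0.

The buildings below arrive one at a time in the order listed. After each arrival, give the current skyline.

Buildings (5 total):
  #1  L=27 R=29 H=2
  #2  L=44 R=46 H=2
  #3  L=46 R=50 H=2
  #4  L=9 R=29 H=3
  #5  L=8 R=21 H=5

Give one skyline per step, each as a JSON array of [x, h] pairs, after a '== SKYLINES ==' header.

== SKYLINES ==
[[27,2],[29,0]]
[[27,2],[29,0],[44,2],[46,0]]
[[27,2],[29,0],[44,2],[50,0]]
[[9,3],[29,0],[44,2],[50,0]]
[[8,5],[21,3],[29,0],[44,2],[50,0]]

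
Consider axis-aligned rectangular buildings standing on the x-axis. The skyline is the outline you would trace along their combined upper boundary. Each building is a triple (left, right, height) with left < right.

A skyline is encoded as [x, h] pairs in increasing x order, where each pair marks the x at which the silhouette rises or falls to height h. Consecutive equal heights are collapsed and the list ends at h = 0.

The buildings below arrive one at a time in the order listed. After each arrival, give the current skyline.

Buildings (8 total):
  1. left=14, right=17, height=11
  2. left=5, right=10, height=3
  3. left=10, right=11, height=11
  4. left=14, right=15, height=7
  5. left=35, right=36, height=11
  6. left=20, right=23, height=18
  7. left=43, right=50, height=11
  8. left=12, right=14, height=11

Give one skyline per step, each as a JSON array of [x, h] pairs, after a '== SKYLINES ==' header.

== SKYLINES ==
[[14,11],[17,0]]
[[5,3],[10,0],[14,11],[17,0]]
[[5,3],[10,11],[11,0],[14,11],[17,0]]
[[5,3],[10,11],[11,0],[14,11],[17,0]]
[[5,3],[10,11],[11,0],[14,11],[17,0],[35,11],[36,0]]
[[5,3],[10,11],[11,0],[14,11],[17,0],[20,18],[23,0],[35,11],[36,0]]
[[5,3],[10,11],[11,0],[14,11],[17,0],[20,18],[23,0],[35,11],[36,0],[43,11],[50,0]]
[[5,3],[10,11],[11,0],[12,11],[17,0],[20,18],[23,0],[35,11],[36,0],[43,11],[50,0]]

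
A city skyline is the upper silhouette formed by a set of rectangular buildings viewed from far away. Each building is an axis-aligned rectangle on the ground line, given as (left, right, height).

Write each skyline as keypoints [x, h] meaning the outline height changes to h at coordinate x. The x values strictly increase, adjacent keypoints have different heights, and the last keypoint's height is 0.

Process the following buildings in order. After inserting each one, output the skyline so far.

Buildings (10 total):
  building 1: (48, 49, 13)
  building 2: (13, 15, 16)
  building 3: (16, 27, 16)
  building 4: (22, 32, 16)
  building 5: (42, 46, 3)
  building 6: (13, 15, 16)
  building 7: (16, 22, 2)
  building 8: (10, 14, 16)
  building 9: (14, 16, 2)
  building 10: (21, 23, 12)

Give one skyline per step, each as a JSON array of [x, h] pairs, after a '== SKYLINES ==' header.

== SKYLINES ==
[[48,13],[49,0]]
[[13,16],[15,0],[48,13],[49,0]]
[[13,16],[15,0],[16,16],[27,0],[48,13],[49,0]]
[[13,16],[15,0],[16,16],[32,0],[48,13],[49,0]]
[[13,16],[15,0],[16,16],[32,0],[42,3],[46,0],[48,13],[49,0]]
[[13,16],[15,0],[16,16],[32,0],[42,3],[46,0],[48,13],[49,0]]
[[13,16],[15,0],[16,16],[32,0],[42,3],[46,0],[48,13],[49,0]]
[[10,16],[15,0],[16,16],[32,0],[42,3],[46,0],[48,13],[49,0]]
[[10,16],[15,2],[16,16],[32,0],[42,3],[46,0],[48,13],[49,0]]
[[10,16],[15,2],[16,16],[32,0],[42,3],[46,0],[48,13],[49,0]]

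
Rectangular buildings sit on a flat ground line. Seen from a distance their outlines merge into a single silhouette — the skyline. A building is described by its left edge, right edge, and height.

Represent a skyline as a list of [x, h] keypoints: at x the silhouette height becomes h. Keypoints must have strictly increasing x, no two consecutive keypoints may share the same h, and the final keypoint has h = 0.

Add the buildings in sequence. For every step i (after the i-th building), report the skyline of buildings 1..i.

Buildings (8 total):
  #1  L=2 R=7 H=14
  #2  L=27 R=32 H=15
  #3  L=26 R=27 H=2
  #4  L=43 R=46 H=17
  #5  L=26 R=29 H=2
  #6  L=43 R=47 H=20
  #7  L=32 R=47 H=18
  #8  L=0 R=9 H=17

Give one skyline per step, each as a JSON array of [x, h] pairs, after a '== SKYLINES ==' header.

== SKYLINES ==
[[2,14],[7,0]]
[[2,14],[7,0],[27,15],[32,0]]
[[2,14],[7,0],[26,2],[27,15],[32,0]]
[[2,14],[7,0],[26,2],[27,15],[32,0],[43,17],[46,0]]
[[2,14],[7,0],[26,2],[27,15],[32,0],[43,17],[46,0]]
[[2,14],[7,0],[26,2],[27,15],[32,0],[43,20],[47,0]]
[[2,14],[7,0],[26,2],[27,15],[32,18],[43,20],[47,0]]
[[0,17],[9,0],[26,2],[27,15],[32,18],[43,20],[47,0]]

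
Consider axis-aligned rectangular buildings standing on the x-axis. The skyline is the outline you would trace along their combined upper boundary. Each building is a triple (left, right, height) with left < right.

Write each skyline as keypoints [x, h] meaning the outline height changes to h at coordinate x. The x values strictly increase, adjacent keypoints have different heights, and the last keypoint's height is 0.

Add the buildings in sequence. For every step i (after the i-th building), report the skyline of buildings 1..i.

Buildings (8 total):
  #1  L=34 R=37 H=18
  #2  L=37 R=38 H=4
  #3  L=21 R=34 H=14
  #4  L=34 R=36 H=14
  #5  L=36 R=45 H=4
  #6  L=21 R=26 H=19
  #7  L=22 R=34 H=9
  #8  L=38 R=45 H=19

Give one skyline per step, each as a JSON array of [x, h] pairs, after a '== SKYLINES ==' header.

== SKYLINES ==
[[34,18],[37,0]]
[[34,18],[37,4],[38,0]]
[[21,14],[34,18],[37,4],[38,0]]
[[21,14],[34,18],[37,4],[38,0]]
[[21,14],[34,18],[37,4],[45,0]]
[[21,19],[26,14],[34,18],[37,4],[45,0]]
[[21,19],[26,14],[34,18],[37,4],[45,0]]
[[21,19],[26,14],[34,18],[37,4],[38,19],[45,0]]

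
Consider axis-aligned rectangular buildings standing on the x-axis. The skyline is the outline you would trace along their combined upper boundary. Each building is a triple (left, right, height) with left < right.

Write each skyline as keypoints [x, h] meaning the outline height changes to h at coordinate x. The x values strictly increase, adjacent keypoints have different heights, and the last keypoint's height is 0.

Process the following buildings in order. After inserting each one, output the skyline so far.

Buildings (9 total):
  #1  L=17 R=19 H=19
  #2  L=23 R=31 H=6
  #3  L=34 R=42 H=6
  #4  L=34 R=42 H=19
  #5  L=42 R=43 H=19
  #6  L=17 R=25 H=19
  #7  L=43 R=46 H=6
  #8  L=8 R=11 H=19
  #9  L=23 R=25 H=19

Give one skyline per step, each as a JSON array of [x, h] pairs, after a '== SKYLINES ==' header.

== SKYLINES ==
[[17,19],[19,0]]
[[17,19],[19,0],[23,6],[31,0]]
[[17,19],[19,0],[23,6],[31,0],[34,6],[42,0]]
[[17,19],[19,0],[23,6],[31,0],[34,19],[42,0]]
[[17,19],[19,0],[23,6],[31,0],[34,19],[43,0]]
[[17,19],[25,6],[31,0],[34,19],[43,0]]
[[17,19],[25,6],[31,0],[34,19],[43,6],[46,0]]
[[8,19],[11,0],[17,19],[25,6],[31,0],[34,19],[43,6],[46,0]]
[[8,19],[11,0],[17,19],[25,6],[31,0],[34,19],[43,6],[46,0]]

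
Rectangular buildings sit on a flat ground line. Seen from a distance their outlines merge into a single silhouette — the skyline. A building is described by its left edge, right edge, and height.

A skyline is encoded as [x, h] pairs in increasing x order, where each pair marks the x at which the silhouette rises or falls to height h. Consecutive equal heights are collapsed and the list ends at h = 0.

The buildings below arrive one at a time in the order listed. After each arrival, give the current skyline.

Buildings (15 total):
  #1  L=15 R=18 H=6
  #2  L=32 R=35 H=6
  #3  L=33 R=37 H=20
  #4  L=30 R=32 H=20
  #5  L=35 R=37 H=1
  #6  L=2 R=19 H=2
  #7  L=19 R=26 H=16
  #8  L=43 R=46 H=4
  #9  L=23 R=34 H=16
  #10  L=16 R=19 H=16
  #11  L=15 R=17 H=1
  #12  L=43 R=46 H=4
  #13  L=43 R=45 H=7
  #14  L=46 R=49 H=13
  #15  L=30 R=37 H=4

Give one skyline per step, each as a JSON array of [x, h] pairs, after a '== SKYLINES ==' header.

== SKYLINES ==
[[15,6],[18,0]]
[[15,6],[18,0],[32,6],[35,0]]
[[15,6],[18,0],[32,6],[33,20],[37,0]]
[[15,6],[18,0],[30,20],[32,6],[33,20],[37,0]]
[[15,6],[18,0],[30,20],[32,6],[33,20],[37,0]]
[[2,2],[15,6],[18,2],[19,0],[30,20],[32,6],[33,20],[37,0]]
[[2,2],[15,6],[18,2],[19,16],[26,0],[30,20],[32,6],[33,20],[37,0]]
[[2,2],[15,6],[18,2],[19,16],[26,0],[30,20],[32,6],[33,20],[37,0],[43,4],[46,0]]
[[2,2],[15,6],[18,2],[19,16],[30,20],[32,16],[33,20],[37,0],[43,4],[46,0]]
[[2,2],[15,6],[16,16],[30,20],[32,16],[33,20],[37,0],[43,4],[46,0]]
[[2,2],[15,6],[16,16],[30,20],[32,16],[33,20],[37,0],[43,4],[46,0]]
[[2,2],[15,6],[16,16],[30,20],[32,16],[33,20],[37,0],[43,4],[46,0]]
[[2,2],[15,6],[16,16],[30,20],[32,16],[33,20],[37,0],[43,7],[45,4],[46,0]]
[[2,2],[15,6],[16,16],[30,20],[32,16],[33,20],[37,0],[43,7],[45,4],[46,13],[49,0]]
[[2,2],[15,6],[16,16],[30,20],[32,16],[33,20],[37,0],[43,7],[45,4],[46,13],[49,0]]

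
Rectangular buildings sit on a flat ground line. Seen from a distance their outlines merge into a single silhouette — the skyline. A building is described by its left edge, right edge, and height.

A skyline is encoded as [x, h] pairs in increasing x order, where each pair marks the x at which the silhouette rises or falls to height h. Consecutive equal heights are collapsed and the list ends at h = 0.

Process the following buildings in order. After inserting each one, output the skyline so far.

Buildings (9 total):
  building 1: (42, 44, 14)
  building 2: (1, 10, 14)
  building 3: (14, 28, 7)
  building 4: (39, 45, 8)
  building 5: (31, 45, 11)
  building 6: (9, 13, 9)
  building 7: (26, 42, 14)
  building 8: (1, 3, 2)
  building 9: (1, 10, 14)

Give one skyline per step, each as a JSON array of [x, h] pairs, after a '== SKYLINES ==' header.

== SKYLINES ==
[[42,14],[44,0]]
[[1,14],[10,0],[42,14],[44,0]]
[[1,14],[10,0],[14,7],[28,0],[42,14],[44,0]]
[[1,14],[10,0],[14,7],[28,0],[39,8],[42,14],[44,8],[45,0]]
[[1,14],[10,0],[14,7],[28,0],[31,11],[42,14],[44,11],[45,0]]
[[1,14],[10,9],[13,0],[14,7],[28,0],[31,11],[42,14],[44,11],[45,0]]
[[1,14],[10,9],[13,0],[14,7],[26,14],[44,11],[45,0]]
[[1,14],[10,9],[13,0],[14,7],[26,14],[44,11],[45,0]]
[[1,14],[10,9],[13,0],[14,7],[26,14],[44,11],[45,0]]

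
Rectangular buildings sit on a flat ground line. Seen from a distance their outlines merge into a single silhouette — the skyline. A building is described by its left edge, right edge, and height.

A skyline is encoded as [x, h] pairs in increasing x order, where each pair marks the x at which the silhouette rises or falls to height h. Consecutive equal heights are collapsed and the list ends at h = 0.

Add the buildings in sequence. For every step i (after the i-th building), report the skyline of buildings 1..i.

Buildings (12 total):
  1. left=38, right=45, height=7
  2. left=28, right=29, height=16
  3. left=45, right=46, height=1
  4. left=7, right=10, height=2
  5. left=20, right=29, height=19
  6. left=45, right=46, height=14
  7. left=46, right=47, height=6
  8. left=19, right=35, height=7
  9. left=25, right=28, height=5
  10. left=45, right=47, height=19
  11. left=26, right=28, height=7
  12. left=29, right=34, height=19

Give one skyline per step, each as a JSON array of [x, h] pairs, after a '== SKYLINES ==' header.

== SKYLINES ==
[[38,7],[45,0]]
[[28,16],[29,0],[38,7],[45,0]]
[[28,16],[29,0],[38,7],[45,1],[46,0]]
[[7,2],[10,0],[28,16],[29,0],[38,7],[45,1],[46,0]]
[[7,2],[10,0],[20,19],[29,0],[38,7],[45,1],[46,0]]
[[7,2],[10,0],[20,19],[29,0],[38,7],[45,14],[46,0]]
[[7,2],[10,0],[20,19],[29,0],[38,7],[45,14],[46,6],[47,0]]
[[7,2],[10,0],[19,7],[20,19],[29,7],[35,0],[38,7],[45,14],[46,6],[47,0]]
[[7,2],[10,0],[19,7],[20,19],[29,7],[35,0],[38,7],[45,14],[46,6],[47,0]]
[[7,2],[10,0],[19,7],[20,19],[29,7],[35,0],[38,7],[45,19],[47,0]]
[[7,2],[10,0],[19,7],[20,19],[29,7],[35,0],[38,7],[45,19],[47,0]]
[[7,2],[10,0],[19,7],[20,19],[34,7],[35,0],[38,7],[45,19],[47,0]]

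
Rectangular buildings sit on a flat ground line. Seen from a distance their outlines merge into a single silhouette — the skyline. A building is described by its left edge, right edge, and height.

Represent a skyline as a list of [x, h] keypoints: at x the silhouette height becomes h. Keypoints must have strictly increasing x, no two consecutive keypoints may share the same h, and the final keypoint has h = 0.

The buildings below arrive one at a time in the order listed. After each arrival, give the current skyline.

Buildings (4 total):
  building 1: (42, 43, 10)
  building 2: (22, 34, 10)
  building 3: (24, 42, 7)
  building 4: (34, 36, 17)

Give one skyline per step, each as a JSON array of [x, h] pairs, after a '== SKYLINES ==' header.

== SKYLINES ==
[[42,10],[43,0]]
[[22,10],[34,0],[42,10],[43,0]]
[[22,10],[34,7],[42,10],[43,0]]
[[22,10],[34,17],[36,7],[42,10],[43,0]]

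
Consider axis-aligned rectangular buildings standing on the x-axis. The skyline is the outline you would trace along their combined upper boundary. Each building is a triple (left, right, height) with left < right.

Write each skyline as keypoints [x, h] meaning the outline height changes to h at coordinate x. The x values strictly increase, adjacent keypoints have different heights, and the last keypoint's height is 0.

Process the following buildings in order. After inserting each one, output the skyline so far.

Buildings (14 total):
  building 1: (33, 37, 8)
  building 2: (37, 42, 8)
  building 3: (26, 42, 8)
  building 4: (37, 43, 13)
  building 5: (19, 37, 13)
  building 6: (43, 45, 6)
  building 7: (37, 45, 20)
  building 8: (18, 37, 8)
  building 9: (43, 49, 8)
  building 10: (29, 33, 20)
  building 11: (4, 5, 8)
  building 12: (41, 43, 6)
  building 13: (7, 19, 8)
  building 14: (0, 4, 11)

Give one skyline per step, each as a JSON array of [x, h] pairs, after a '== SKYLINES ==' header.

== SKYLINES ==
[[33,8],[37,0]]
[[33,8],[42,0]]
[[26,8],[42,0]]
[[26,8],[37,13],[43,0]]
[[19,13],[43,0]]
[[19,13],[43,6],[45,0]]
[[19,13],[37,20],[45,0]]
[[18,8],[19,13],[37,20],[45,0]]
[[18,8],[19,13],[37,20],[45,8],[49,0]]
[[18,8],[19,13],[29,20],[33,13],[37,20],[45,8],[49,0]]
[[4,8],[5,0],[18,8],[19,13],[29,20],[33,13],[37,20],[45,8],[49,0]]
[[4,8],[5,0],[18,8],[19,13],[29,20],[33,13],[37,20],[45,8],[49,0]]
[[4,8],[5,0],[7,8],[19,13],[29,20],[33,13],[37,20],[45,8],[49,0]]
[[0,11],[4,8],[5,0],[7,8],[19,13],[29,20],[33,13],[37,20],[45,8],[49,0]]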